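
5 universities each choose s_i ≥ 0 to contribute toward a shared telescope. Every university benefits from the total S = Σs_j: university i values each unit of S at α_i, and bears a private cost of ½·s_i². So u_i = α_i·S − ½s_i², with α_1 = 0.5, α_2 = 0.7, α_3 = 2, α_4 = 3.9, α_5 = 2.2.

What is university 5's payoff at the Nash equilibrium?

18.04

University i's FOC: ∂u_i/∂s_i = α_i − s_i = 0, so s_i* = α_i.
NE contributions = (0.5, 0.7, 2, 3.9, 2.2); S = 9.3.
u_5 = α_5·S − ½·(s_5)² = 2.2·9.3 − ½·2.2² = 18.04.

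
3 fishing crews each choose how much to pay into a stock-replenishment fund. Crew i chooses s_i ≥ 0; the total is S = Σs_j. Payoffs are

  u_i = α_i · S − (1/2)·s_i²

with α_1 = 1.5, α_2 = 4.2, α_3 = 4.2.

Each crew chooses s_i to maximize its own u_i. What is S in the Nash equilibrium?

9.9

Crew i's FOC: ∂u_i/∂s_i = α_i − s_i = 0, so s_i* = α_i.
NE contributions = (1.5, 4.2, 4.2); S = 9.9.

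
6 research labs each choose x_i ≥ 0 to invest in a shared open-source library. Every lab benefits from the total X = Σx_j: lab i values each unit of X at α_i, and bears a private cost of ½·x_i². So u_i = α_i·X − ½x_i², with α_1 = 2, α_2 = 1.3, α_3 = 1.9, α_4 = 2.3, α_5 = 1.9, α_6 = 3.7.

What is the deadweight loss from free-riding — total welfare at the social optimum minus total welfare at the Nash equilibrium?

359.165

Lab i's FOC: ∂u_i/∂x_i = α_i − x_i = 0, so x_i* = α_i.
NE contributions = (2, 1.3, 1.9, 2.3, 1.9, 3.7); X = 13.1.
W^NE = (Σα)·X − ½Σα_i² = 13.1² − ½·31.89 = 155.665.
Planner sets x_i = Σα_j = 13.1 for every i, so X^SO = 6·13.1 = 78.6.
W^SO = (Σα)·X^SO − ½·6·(Σα)² = (6/2)·13.1² = 514.83.
Deadweight loss = W^SO − W^NE = 359.165.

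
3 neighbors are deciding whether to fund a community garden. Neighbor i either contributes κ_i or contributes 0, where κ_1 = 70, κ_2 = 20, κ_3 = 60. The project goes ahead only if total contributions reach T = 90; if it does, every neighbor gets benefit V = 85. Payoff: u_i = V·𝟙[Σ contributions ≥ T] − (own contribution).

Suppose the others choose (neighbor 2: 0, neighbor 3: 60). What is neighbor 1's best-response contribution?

70

Others' total = 60. Contributing 70 brings total to 130 ≥ 90: gain V − κ_1 = 15.
Best response: 70.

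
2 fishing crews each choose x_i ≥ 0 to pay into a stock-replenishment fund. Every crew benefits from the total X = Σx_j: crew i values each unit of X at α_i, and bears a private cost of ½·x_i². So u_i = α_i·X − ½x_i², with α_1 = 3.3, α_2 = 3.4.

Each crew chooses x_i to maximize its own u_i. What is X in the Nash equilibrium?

Crew i's FOC: ∂u_i/∂x_i = α_i − x_i = 0, so x_i* = α_i.
NE contributions = (3.3, 3.4); X = 6.7.

6.7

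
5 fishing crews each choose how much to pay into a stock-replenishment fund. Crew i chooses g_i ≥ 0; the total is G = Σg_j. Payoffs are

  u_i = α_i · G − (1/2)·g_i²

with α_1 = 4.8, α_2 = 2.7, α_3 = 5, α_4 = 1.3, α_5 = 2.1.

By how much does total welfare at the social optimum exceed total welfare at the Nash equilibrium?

Crew i's FOC: ∂u_i/∂g_i = α_i − g_i = 0, so g_i* = α_i.
NE contributions = (4.8, 2.7, 5, 1.3, 2.1); G = 15.9.
W^NE = (Σα)·G − ½Σα_i² = 15.9² − ½·61.43 = 222.095.
Planner sets g_i = Σα_j = 15.9 for every i, so G^SO = 5·15.9 = 79.5.
W^SO = (Σα)·G^SO − ½·5·(Σα)² = (5/2)·15.9² = 632.025.
Deadweight loss = W^SO − W^NE = 409.93.

409.93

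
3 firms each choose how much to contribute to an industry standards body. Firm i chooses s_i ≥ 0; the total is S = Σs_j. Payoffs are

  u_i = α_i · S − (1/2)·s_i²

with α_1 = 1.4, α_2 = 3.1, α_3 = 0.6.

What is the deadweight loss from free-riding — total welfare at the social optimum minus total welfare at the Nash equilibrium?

Firm i's FOC: ∂u_i/∂s_i = α_i − s_i = 0, so s_i* = α_i.
NE contributions = (1.4, 3.1, 0.6); S = 5.1.
W^NE = (Σα)·S − ½Σα_i² = 5.1² − ½·11.93 = 20.045.
Planner sets s_i = Σα_j = 5.1 for every i, so S^SO = 3·5.1 = 15.3.
W^SO = (Σα)·S^SO − ½·3·(Σα)² = (3/2)·5.1² = 39.015.
Deadweight loss = W^SO − W^NE = 18.97.

18.97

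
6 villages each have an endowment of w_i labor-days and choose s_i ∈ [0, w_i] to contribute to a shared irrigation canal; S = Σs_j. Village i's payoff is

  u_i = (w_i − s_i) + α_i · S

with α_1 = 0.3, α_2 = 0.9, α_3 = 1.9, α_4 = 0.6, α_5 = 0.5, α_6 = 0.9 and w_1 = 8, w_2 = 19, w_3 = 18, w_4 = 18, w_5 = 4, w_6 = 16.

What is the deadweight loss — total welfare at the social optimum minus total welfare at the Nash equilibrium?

∂u_i/∂s_i = α_i − 1, so village i contributes w_i if α_i > 1, else 0.
α_i > 1 for i ∈ {3}; NE contributions (0, 0, 18, 0, 0, 0), S = 18.
W^NE = Σw_i − S^NE + (Σα_i)·S^NE = 83 + 4.1·18 = 156.8.
Planner: ∂(Σu_j)/∂s_i = Σα_j − 1 = 4.1 > 0, so everyone contributes w_i; S^SO = 83, W^SO = 83 + 4.1·83 = 423.3.
Deadweight loss = 266.5.

266.5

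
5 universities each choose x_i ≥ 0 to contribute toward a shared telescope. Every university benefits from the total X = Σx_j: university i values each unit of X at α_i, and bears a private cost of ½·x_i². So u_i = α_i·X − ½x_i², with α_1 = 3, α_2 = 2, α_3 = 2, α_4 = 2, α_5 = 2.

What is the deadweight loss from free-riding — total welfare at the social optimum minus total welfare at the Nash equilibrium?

University i's FOC: ∂u_i/∂x_i = α_i − x_i = 0, so x_i* = α_i.
NE contributions = (3, 2, 2, 2, 2); X = 11.
W^NE = (Σα)·X − ½Σα_i² = 11² − ½·25 = 108.5.
Planner sets x_i = Σα_j = 11 for every i, so X^SO = 5·11 = 55.
W^SO = (Σα)·X^SO − ½·5·(Σα)² = (5/2)·11² = 302.5.
Deadweight loss = W^SO − W^NE = 194.

194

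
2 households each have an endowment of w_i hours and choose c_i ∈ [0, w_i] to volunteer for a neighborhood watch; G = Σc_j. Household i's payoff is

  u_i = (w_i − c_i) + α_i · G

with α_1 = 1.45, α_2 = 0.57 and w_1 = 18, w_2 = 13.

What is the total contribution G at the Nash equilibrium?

∂u_i/∂c_i = α_i − 1, so household i contributes w_i if α_i > 1, else 0.
α_i > 1 for i ∈ {1}; NE contributions (18, 0), G = 18.

18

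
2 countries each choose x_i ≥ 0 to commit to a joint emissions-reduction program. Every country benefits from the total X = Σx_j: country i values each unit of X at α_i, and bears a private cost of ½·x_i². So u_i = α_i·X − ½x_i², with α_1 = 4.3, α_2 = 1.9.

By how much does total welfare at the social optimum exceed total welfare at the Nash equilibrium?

11.05

Country i's FOC: ∂u_i/∂x_i = α_i − x_i = 0, so x_i* = α_i.
NE contributions = (4.3, 1.9); X = 6.2.
W^NE = (Σα)·X − ½Σα_i² = 6.2² − ½·22.1 = 27.39.
Planner sets x_i = Σα_j = 6.2 for every i, so X^SO = 2·6.2 = 12.4.
W^SO = (Σα)·X^SO − ½·2·(Σα)² = (2/2)·6.2² = 38.44.
Deadweight loss = W^SO − W^NE = 11.05.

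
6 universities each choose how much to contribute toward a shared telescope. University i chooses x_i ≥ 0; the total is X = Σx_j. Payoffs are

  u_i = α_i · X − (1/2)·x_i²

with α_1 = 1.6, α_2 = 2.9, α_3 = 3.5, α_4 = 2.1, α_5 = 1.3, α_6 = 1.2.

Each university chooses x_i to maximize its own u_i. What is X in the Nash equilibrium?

University i's FOC: ∂u_i/∂x_i = α_i − x_i = 0, so x_i* = α_i.
NE contributions = (1.6, 2.9, 3.5, 2.1, 1.3, 1.2); X = 12.6.

12.6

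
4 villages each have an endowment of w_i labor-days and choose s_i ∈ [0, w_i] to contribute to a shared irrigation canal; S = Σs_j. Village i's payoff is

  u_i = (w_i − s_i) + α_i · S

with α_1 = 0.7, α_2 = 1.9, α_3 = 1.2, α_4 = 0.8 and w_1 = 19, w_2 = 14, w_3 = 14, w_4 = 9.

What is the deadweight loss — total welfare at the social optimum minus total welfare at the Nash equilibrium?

∂u_i/∂s_i = α_i − 1, so village i contributes w_i if α_i > 1, else 0.
α_i > 1 for i ∈ {2, 3}; NE contributions (0, 14, 14, 0), S = 28.
W^NE = Σw_i − S^NE + (Σα_i)·S^NE = 56 + 3.6·28 = 156.8.
Planner: ∂(Σu_j)/∂s_i = Σα_j − 1 = 3.6 > 0, so everyone contributes w_i; S^SO = 56, W^SO = 56 + 3.6·56 = 257.6.
Deadweight loss = 100.8.

100.8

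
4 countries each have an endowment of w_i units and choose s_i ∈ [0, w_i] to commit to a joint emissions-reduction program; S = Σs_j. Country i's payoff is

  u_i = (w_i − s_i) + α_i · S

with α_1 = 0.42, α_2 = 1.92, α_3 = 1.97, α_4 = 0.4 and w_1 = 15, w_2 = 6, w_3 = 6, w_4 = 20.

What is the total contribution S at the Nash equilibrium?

12

∂u_i/∂s_i = α_i − 1, so country i contributes w_i if α_i > 1, else 0.
α_i > 1 for i ∈ {2, 3}; NE contributions (0, 6, 6, 0), S = 12.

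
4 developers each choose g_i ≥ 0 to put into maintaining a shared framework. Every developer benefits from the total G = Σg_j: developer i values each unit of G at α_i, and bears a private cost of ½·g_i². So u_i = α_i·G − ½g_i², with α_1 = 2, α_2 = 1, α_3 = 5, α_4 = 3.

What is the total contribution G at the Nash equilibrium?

Developer i's FOC: ∂u_i/∂g_i = α_i − g_i = 0, so g_i* = α_i.
NE contributions = (2, 1, 5, 3); G = 11.

11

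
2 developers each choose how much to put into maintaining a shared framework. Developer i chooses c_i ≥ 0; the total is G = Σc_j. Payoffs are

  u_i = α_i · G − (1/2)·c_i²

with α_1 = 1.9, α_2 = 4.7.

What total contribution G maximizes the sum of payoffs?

13.2

Planner FOC: ∂(Σu_j)/∂c_i = (Σα_j) − c_i = 0, so c_i^SO = Σα_j = 6.6 for every i; G^SO = 13.2.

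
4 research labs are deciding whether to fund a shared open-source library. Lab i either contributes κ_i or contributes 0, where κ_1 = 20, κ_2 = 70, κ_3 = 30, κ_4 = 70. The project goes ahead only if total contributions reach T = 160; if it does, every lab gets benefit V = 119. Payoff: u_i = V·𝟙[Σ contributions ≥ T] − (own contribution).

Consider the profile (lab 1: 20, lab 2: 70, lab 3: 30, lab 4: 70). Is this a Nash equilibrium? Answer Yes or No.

No

Total = 190 ≥ 160: provided.
Lab 1 (pledges 20, payoff 99): dropping to 0 → total 170, payoff 119. Profitable deviation.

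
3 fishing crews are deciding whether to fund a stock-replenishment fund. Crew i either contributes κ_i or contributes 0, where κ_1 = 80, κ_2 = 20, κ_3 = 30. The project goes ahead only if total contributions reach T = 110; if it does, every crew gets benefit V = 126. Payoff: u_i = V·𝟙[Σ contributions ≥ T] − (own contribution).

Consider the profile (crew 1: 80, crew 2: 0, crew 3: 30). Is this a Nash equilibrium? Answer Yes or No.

Total = 110 ≥ 110: provided.
Crew 1 (pledges 80, payoff 46): dropping to 0 → total 30, payoff 0. No gain.
Crew 2 (pledges 0, payoff 126): pledging 20 → total 130, payoff 106. No gain.
Crew 3 (pledges 30, payoff 96): dropping to 0 → total 80, payoff 0. No gain.

Yes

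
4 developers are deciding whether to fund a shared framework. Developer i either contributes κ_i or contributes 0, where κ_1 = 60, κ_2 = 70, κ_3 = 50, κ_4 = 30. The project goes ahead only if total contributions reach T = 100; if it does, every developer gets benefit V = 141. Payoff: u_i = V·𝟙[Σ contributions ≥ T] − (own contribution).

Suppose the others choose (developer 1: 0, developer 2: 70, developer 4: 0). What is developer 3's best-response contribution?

Others' total = 70. Contributing 50 brings total to 120 ≥ 100: gain V − κ_3 = 91.
Best response: 50.

50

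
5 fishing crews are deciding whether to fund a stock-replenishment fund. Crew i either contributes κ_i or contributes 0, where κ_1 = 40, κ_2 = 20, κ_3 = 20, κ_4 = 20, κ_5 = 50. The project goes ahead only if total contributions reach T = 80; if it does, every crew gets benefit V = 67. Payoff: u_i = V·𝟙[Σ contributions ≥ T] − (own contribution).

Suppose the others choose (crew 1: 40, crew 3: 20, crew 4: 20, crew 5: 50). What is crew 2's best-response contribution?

Others' total = 130 ≥ 80; contributing adds cost 20 for no extra benefit.
Best response: 0.

0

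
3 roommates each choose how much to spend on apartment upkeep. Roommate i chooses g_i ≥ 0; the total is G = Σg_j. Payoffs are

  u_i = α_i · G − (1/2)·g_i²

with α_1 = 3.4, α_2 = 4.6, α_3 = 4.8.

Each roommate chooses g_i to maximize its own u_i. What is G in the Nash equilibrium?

Roommate i's FOC: ∂u_i/∂g_i = α_i − g_i = 0, so g_i* = α_i.
NE contributions = (3.4, 4.6, 4.8); G = 12.8.

12.8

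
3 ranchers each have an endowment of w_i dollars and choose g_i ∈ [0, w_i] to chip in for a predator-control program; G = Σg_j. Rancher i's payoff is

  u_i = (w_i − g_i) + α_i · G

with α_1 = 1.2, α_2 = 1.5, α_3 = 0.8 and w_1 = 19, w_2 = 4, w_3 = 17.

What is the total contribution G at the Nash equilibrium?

23

∂u_i/∂g_i = α_i − 1, so rancher i contributes w_i if α_i > 1, else 0.
α_i > 1 for i ∈ {1, 2}; NE contributions (19, 4, 0), G = 23.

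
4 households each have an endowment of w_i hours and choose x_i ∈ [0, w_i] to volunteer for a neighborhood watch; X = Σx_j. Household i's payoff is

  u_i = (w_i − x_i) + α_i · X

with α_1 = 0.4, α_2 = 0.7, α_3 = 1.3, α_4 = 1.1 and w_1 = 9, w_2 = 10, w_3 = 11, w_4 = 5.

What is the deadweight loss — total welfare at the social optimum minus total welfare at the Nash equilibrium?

47.5

∂u_i/∂x_i = α_i − 1, so household i contributes w_i if α_i > 1, else 0.
α_i > 1 for i ∈ {3, 4}; NE contributions (0, 0, 11, 5), X = 16.
W^NE = Σw_i − X^NE + (Σα_i)·X^NE = 35 + 2.5·16 = 75.
Planner: ∂(Σu_j)/∂x_i = Σα_j − 1 = 2.5 > 0, so everyone contributes w_i; X^SO = 35, W^SO = 35 + 2.5·35 = 122.5.
Deadweight loss = 47.5.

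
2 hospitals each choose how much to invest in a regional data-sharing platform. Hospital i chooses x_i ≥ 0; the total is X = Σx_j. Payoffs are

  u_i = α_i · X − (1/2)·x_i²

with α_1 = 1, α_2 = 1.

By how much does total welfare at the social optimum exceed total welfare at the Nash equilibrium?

Hospital i's FOC: ∂u_i/∂x_i = α_i − x_i = 0, so x_i* = α_i.
NE contributions = (1, 1); X = 2.
W^NE = (Σα)·X − ½Σα_i² = 2² − ½·2 = 3.
Planner sets x_i = Σα_j = 2 for every i, so X^SO = 2·2 = 4.
W^SO = (Σα)·X^SO − ½·2·(Σα)² = (2/2)·2² = 4.
Deadweight loss = W^SO − W^NE = 1.

1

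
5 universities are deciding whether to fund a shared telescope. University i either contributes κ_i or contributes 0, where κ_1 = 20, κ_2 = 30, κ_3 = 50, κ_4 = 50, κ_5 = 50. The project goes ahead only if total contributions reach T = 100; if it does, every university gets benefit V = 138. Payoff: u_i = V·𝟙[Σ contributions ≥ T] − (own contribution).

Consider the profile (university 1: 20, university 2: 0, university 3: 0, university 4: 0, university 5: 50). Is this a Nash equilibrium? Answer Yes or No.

Total = 70 < 100: not provided.
University 1 (pledges 20, payoff -20): dropping to 0 → total 50, payoff 0. Profitable deviation.

No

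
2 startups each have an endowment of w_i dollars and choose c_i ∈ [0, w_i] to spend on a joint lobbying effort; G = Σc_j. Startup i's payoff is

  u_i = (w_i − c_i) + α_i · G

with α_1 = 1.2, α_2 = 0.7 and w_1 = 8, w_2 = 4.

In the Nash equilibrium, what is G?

8

∂u_i/∂c_i = α_i − 1, so startup i contributes w_i if α_i > 1, else 0.
α_i > 1 for i ∈ {1}; NE contributions (8, 0), G = 8.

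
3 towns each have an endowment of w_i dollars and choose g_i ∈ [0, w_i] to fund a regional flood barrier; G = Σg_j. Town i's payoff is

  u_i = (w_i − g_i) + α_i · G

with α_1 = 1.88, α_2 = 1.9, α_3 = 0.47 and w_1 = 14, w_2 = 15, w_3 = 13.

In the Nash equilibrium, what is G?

∂u_i/∂g_i = α_i − 1, so town i contributes w_i if α_i > 1, else 0.
α_i > 1 for i ∈ {1, 2}; NE contributions (14, 15, 0), G = 29.

29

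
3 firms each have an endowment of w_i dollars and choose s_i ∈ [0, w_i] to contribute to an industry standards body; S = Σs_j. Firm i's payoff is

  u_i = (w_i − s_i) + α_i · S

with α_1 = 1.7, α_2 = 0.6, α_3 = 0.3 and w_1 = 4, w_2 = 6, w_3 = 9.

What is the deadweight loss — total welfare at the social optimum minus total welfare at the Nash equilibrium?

24

∂u_i/∂s_i = α_i − 1, so firm i contributes w_i if α_i > 1, else 0.
α_i > 1 for i ∈ {1}; NE contributions (4, 0, 0), S = 4.
W^NE = Σw_i − S^NE + (Σα_i)·S^NE = 19 + 1.6·4 = 25.4.
Planner: ∂(Σu_j)/∂s_i = Σα_j − 1 = 1.6 > 0, so everyone contributes w_i; S^SO = 19, W^SO = 19 + 1.6·19 = 49.4.
Deadweight loss = 24.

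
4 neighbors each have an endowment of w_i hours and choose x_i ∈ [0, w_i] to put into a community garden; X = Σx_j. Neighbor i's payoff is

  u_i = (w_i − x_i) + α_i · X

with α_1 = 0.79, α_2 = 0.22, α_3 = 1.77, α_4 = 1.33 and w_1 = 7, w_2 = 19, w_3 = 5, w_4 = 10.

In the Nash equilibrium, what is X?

15

∂u_i/∂x_i = α_i − 1, so neighbor i contributes w_i if α_i > 1, else 0.
α_i > 1 for i ∈ {3, 4}; NE contributions (0, 0, 5, 10), X = 15.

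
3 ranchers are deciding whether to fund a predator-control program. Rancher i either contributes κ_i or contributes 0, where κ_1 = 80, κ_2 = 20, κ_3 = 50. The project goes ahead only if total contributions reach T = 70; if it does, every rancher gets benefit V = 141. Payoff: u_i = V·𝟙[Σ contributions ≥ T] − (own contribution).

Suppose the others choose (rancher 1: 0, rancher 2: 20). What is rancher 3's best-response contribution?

50

Others' total = 20. Contributing 50 brings total to 70 ≥ 70: gain V − κ_3 = 91.
Best response: 50.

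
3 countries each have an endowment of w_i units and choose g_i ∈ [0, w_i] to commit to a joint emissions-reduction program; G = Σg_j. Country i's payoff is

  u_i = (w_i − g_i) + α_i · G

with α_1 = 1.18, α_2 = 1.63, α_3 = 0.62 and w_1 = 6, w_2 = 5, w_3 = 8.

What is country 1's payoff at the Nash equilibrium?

∂u_i/∂g_i = α_i − 1, so country i contributes w_i if α_i > 1, else 0.
α_i > 1 for i ∈ {1, 2}; NE contributions (6, 5, 0), G = 11.
u_1 = (6 − 6) + 1.18·11 = 12.98.

12.98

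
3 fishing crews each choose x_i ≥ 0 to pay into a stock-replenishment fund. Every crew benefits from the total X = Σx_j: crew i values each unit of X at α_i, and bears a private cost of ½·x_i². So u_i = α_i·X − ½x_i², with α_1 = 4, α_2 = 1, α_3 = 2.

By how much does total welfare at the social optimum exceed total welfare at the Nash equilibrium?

35

Crew i's FOC: ∂u_i/∂x_i = α_i − x_i = 0, so x_i* = α_i.
NE contributions = (4, 1, 2); X = 7.
W^NE = (Σα)·X − ½Σα_i² = 7² − ½·21 = 38.5.
Planner sets x_i = Σα_j = 7 for every i, so X^SO = 3·7 = 21.
W^SO = (Σα)·X^SO − ½·3·(Σα)² = (3/2)·7² = 73.5.
Deadweight loss = W^SO − W^NE = 35.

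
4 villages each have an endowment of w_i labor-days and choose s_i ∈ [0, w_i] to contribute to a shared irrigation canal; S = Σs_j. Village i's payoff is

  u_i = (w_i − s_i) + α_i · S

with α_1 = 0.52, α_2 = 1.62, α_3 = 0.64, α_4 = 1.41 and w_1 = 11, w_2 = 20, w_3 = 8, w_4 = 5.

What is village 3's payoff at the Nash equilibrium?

24

∂u_i/∂s_i = α_i − 1, so village i contributes w_i if α_i > 1, else 0.
α_i > 1 for i ∈ {2, 4}; NE contributions (0, 20, 0, 5), S = 25.
u_3 = (8 − 0) + 0.64·25 = 24.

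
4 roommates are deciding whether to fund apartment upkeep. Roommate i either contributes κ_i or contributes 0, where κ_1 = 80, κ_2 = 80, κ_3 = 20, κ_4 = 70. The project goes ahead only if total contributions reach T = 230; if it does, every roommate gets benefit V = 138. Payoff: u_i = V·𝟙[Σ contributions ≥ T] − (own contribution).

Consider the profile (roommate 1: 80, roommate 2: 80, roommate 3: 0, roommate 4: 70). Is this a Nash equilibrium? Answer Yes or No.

Total = 230 ≥ 230: provided.
Roommate 1 (pledges 80, payoff 58): dropping to 0 → total 150, payoff 0. No gain.
Roommate 2 (pledges 80, payoff 58): dropping to 0 → total 150, payoff 0. No gain.
Roommate 3 (pledges 0, payoff 138): pledging 20 → total 250, payoff 118. No gain.
Roommate 4 (pledges 70, payoff 68): dropping to 0 → total 160, payoff 0. No gain.

Yes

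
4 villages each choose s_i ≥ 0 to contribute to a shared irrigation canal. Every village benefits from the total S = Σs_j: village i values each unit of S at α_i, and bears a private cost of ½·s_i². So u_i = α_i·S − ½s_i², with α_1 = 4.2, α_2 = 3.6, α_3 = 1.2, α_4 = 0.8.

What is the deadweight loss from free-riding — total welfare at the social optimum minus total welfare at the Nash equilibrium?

Village i's FOC: ∂u_i/∂s_i = α_i − s_i = 0, so s_i* = α_i.
NE contributions = (4.2, 3.6, 1.2, 0.8); S = 9.8.
W^NE = (Σα)·S − ½Σα_i² = 9.8² − ½·32.68 = 79.7.
Planner sets s_i = Σα_j = 9.8 for every i, so S^SO = 4·9.8 = 39.2.
W^SO = (Σα)·S^SO − ½·4·(Σα)² = (4/2)·9.8² = 192.08.
Deadweight loss = W^SO − W^NE = 112.38.

112.38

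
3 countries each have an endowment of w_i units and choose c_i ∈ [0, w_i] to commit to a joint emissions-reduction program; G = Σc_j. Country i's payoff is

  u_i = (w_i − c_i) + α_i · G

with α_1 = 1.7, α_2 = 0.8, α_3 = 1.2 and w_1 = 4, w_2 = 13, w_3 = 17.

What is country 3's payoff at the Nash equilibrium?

∂u_i/∂c_i = α_i − 1, so country i contributes w_i if α_i > 1, else 0.
α_i > 1 for i ∈ {1, 3}; NE contributions (4, 0, 17), G = 21.
u_3 = (17 − 17) + 1.2·21 = 25.2.

25.2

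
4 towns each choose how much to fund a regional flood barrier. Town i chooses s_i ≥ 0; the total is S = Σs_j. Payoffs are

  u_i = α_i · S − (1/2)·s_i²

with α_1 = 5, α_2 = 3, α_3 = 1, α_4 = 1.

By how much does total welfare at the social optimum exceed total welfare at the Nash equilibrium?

118

Town i's FOC: ∂u_i/∂s_i = α_i − s_i = 0, so s_i* = α_i.
NE contributions = (5, 3, 1, 1); S = 10.
W^NE = (Σα)·S − ½Σα_i² = 10² − ½·36 = 82.
Planner sets s_i = Σα_j = 10 for every i, so S^SO = 4·10 = 40.
W^SO = (Σα)·S^SO − ½·4·(Σα)² = (4/2)·10² = 200.
Deadweight loss = W^SO − W^NE = 118.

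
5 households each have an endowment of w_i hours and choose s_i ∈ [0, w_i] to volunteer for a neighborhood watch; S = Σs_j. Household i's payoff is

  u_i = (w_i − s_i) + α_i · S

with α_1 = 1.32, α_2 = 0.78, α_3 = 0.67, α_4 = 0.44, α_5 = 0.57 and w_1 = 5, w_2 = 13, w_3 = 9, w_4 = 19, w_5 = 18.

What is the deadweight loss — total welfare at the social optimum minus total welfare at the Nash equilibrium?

∂u_i/∂s_i = α_i − 1, so household i contributes w_i if α_i > 1, else 0.
α_i > 1 for i ∈ {1}; NE contributions (5, 0, 0, 0, 0), S = 5.
W^NE = Σw_i − S^NE + (Σα_i)·S^NE = 64 + 2.78·5 = 77.9.
Planner: ∂(Σu_j)/∂s_i = Σα_j − 1 = 2.78 > 0, so everyone contributes w_i; S^SO = 64, W^SO = 64 + 2.78·64 = 241.92.
Deadweight loss = 164.02.

164.02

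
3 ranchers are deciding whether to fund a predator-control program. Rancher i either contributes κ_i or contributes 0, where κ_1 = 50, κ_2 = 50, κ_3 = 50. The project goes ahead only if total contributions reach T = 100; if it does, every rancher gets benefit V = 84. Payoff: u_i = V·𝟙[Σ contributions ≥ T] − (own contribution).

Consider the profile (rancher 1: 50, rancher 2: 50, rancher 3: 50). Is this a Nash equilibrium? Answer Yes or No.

No

Total = 150 ≥ 100: provided.
Rancher 1 (pledges 50, payoff 34): dropping to 0 → total 100, payoff 84. Profitable deviation.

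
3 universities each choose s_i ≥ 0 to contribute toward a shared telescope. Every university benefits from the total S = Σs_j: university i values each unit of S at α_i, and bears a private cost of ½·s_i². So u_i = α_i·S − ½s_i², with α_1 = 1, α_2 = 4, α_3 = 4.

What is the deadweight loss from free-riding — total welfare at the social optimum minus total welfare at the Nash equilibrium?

University i's FOC: ∂u_i/∂s_i = α_i − s_i = 0, so s_i* = α_i.
NE contributions = (1, 4, 4); S = 9.
W^NE = (Σα)·S − ½Σα_i² = 9² − ½·33 = 64.5.
Planner sets s_i = Σα_j = 9 for every i, so S^SO = 3·9 = 27.
W^SO = (Σα)·S^SO − ½·3·(Σα)² = (3/2)·9² = 121.5.
Deadweight loss = W^SO − W^NE = 57.

57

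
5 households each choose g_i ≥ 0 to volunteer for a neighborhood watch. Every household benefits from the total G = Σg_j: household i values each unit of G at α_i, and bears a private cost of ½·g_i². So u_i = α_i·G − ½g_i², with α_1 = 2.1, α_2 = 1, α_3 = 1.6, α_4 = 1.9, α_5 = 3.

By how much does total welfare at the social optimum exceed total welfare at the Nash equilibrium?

Household i's FOC: ∂u_i/∂g_i = α_i − g_i = 0, so g_i* = α_i.
NE contributions = (2.1, 1, 1.6, 1.9, 3); G = 9.6.
W^NE = (Σα)·G − ½Σα_i² = 9.6² − ½·20.58 = 81.87.
Planner sets g_i = Σα_j = 9.6 for every i, so G^SO = 5·9.6 = 48.
W^SO = (Σα)·G^SO − ½·5·(Σα)² = (5/2)·9.6² = 230.4.
Deadweight loss = W^SO − W^NE = 148.53.

148.53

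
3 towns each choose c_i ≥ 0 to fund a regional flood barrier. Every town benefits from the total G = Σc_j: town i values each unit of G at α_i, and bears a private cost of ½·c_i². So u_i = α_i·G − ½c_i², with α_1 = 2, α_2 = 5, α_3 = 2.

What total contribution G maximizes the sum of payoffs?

27

Planner FOC: ∂(Σu_j)/∂c_i = (Σα_j) − c_i = 0, so c_i^SO = Σα_j = 9 for every i; G^SO = 27.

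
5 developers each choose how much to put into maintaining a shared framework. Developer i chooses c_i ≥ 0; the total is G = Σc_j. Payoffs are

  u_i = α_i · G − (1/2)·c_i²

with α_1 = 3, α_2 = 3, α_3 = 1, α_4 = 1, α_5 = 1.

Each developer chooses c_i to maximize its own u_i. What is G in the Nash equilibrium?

Developer i's FOC: ∂u_i/∂c_i = α_i − c_i = 0, so c_i* = α_i.
NE contributions = (3, 3, 1, 1, 1); G = 9.

9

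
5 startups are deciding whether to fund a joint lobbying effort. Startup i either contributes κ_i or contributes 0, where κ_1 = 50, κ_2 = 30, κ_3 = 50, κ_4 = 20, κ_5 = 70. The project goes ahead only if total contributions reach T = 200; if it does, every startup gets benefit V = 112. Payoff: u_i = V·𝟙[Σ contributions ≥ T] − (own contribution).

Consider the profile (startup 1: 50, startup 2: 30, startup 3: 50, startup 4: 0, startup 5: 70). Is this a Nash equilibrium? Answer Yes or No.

Total = 200 ≥ 200: provided.
Startup 1 (pledges 50, payoff 62): dropping to 0 → total 150, payoff 0. No gain.
Startup 2 (pledges 30, payoff 82): dropping to 0 → total 170, payoff 0. No gain.
Startup 3 (pledges 50, payoff 62): dropping to 0 → total 150, payoff 0. No gain.
Startup 4 (pledges 0, payoff 112): pledging 20 → total 220, payoff 92. No gain.
Startup 5 (pledges 70, payoff 42): dropping to 0 → total 130, payoff 0. No gain.

Yes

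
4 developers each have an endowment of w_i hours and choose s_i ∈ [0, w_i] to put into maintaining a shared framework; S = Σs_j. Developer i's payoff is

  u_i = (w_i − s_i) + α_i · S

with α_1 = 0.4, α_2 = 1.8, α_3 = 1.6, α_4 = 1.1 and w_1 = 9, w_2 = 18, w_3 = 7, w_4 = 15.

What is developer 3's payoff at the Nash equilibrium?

64

∂u_i/∂s_i = α_i − 1, so developer i contributes w_i if α_i > 1, else 0.
α_i > 1 for i ∈ {2, 3, 4}; NE contributions (0, 18, 7, 15), S = 40.
u_3 = (7 − 7) + 1.6·40 = 64.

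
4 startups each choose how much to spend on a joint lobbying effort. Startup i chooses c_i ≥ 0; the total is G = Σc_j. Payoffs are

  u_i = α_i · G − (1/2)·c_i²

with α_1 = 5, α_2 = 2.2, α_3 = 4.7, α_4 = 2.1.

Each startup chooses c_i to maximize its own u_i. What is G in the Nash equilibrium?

Startup i's FOC: ∂u_i/∂c_i = α_i − c_i = 0, so c_i* = α_i.
NE contributions = (5, 2.2, 4.7, 2.1); G = 14.

14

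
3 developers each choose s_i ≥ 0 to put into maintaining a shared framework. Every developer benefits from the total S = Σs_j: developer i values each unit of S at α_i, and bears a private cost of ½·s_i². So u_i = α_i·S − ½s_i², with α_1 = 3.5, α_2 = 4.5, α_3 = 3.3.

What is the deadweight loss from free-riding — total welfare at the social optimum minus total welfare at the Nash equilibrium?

85.54

Developer i's FOC: ∂u_i/∂s_i = α_i − s_i = 0, so s_i* = α_i.
NE contributions = (3.5, 4.5, 3.3); S = 11.3.
W^NE = (Σα)·S − ½Σα_i² = 11.3² − ½·43.39 = 105.995.
Planner sets s_i = Σα_j = 11.3 for every i, so S^SO = 3·11.3 = 33.9.
W^SO = (Σα)·S^SO − ½·3·(Σα)² = (3/2)·11.3² = 191.535.
Deadweight loss = W^SO − W^NE = 85.54.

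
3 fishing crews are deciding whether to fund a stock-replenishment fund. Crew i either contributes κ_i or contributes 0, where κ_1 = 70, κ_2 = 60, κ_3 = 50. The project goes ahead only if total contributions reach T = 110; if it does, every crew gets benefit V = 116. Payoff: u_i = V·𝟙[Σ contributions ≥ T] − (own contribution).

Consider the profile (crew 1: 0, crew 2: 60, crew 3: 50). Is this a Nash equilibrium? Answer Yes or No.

Total = 110 ≥ 110: provided.
Crew 1 (pledges 0, payoff 116): pledging 70 → total 180, payoff 46. No gain.
Crew 2 (pledges 60, payoff 56): dropping to 0 → total 50, payoff 0. No gain.
Crew 3 (pledges 50, payoff 66): dropping to 0 → total 60, payoff 0. No gain.

Yes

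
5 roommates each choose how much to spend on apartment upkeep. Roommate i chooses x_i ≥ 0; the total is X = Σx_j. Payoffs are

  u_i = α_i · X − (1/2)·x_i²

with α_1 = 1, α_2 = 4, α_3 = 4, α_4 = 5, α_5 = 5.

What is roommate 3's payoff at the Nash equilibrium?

68

Roommate i's FOC: ∂u_i/∂x_i = α_i − x_i = 0, so x_i* = α_i.
NE contributions = (1, 4, 4, 5, 5); X = 19.
u_3 = α_3·X − ½·(x_3)² = 4·19 − ½·4² = 68.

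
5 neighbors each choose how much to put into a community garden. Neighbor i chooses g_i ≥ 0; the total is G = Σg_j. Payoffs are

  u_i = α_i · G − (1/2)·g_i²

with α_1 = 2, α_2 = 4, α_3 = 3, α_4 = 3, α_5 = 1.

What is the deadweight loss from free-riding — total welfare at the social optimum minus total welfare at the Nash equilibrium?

Neighbor i's FOC: ∂u_i/∂g_i = α_i − g_i = 0, so g_i* = α_i.
NE contributions = (2, 4, 3, 3, 1); G = 13.
W^NE = (Σα)·G − ½Σα_i² = 13² − ½·39 = 149.5.
Planner sets g_i = Σα_j = 13 for every i, so G^SO = 5·13 = 65.
W^SO = (Σα)·G^SO − ½·5·(Σα)² = (5/2)·13² = 422.5.
Deadweight loss = W^SO − W^NE = 273.

273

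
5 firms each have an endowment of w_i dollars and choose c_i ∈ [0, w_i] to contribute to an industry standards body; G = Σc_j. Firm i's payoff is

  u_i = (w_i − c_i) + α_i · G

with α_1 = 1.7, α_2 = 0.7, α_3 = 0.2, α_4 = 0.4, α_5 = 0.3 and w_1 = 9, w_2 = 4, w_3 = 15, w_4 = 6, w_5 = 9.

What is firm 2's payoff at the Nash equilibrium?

∂u_i/∂c_i = α_i − 1, so firm i contributes w_i if α_i > 1, else 0.
α_i > 1 for i ∈ {1}; NE contributions (9, 0, 0, 0, 0), G = 9.
u_2 = (4 − 0) + 0.7·9 = 10.3.

10.3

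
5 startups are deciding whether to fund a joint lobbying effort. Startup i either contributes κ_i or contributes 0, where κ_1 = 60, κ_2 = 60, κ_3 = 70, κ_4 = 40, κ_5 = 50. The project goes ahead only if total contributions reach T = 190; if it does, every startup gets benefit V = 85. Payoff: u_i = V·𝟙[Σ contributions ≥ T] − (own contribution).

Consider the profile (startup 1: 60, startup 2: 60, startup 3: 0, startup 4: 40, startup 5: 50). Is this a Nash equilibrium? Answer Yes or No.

Yes

Total = 210 ≥ 190: provided.
Startup 1 (pledges 60, payoff 25): dropping to 0 → total 150, payoff 0. No gain.
Startup 2 (pledges 60, payoff 25): dropping to 0 → total 150, payoff 0. No gain.
Startup 3 (pledges 0, payoff 85): pledging 70 → total 280, payoff 15. No gain.
Startup 4 (pledges 40, payoff 45): dropping to 0 → total 170, payoff 0. No gain.
Startup 5 (pledges 50, payoff 35): dropping to 0 → total 160, payoff 0. No gain.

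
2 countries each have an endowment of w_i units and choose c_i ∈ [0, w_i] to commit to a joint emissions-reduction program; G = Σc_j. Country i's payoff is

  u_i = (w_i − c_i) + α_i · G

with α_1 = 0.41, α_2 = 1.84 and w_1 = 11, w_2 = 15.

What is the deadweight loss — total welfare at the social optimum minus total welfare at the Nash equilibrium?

13.75

∂u_i/∂c_i = α_i − 1, so country i contributes w_i if α_i > 1, else 0.
α_i > 1 for i ∈ {2}; NE contributions (0, 15), G = 15.
W^NE = Σw_i − G^NE + (Σα_i)·G^NE = 26 + 1.25·15 = 44.75.
Planner: ∂(Σu_j)/∂c_i = Σα_j − 1 = 1.25 > 0, so everyone contributes w_i; G^SO = 26, W^SO = 26 + 1.25·26 = 58.5.
Deadweight loss = 13.75.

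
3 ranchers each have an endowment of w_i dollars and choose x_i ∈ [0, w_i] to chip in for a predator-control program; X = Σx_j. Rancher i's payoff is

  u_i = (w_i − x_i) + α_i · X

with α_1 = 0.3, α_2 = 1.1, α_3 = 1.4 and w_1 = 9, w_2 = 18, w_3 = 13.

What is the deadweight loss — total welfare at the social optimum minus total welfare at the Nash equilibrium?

∂u_i/∂x_i = α_i − 1, so rancher i contributes w_i if α_i > 1, else 0.
α_i > 1 for i ∈ {2, 3}; NE contributions (0, 18, 13), X = 31.
W^NE = Σw_i − X^NE + (Σα_i)·X^NE = 40 + 1.8·31 = 95.8.
Planner: ∂(Σu_j)/∂x_i = Σα_j − 1 = 1.8 > 0, so everyone contributes w_i; X^SO = 40, W^SO = 40 + 1.8·40 = 112.
Deadweight loss = 16.2.

16.2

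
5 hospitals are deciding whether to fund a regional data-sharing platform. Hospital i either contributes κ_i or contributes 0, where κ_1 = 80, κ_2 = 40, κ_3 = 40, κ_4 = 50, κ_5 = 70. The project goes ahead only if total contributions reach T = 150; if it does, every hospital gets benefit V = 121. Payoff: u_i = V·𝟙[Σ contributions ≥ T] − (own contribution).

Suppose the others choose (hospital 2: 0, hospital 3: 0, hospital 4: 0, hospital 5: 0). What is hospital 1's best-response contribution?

0

Others' total = 0. Even contributing 80 gives 80 < 150: no benefit either way.
Best response: 0.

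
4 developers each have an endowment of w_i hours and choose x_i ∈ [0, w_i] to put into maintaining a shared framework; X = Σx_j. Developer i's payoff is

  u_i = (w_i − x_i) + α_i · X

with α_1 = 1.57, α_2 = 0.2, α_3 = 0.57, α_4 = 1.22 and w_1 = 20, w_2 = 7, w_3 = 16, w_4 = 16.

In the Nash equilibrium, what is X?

∂u_i/∂x_i = α_i − 1, so developer i contributes w_i if α_i > 1, else 0.
α_i > 1 for i ∈ {1, 4}; NE contributions (20, 0, 0, 16), X = 36.

36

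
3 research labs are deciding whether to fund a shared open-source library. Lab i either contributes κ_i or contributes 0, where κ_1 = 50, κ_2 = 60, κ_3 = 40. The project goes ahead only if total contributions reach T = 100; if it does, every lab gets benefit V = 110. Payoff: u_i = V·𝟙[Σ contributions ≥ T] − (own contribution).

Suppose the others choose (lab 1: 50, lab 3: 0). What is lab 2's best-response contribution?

60

Others' total = 50. Contributing 60 brings total to 110 ≥ 100: gain V − κ_2 = 50.
Best response: 60.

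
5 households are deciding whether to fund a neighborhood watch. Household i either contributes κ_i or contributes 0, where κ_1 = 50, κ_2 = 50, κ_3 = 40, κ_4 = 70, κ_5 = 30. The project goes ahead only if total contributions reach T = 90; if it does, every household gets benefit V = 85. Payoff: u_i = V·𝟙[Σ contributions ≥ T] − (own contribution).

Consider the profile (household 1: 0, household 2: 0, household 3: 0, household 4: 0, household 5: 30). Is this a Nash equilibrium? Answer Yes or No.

Total = 30 < 90: not provided.
Household 1 (pledges 0, payoff 0): pledging 50 → total 80, payoff -50. No gain.
Household 2 (pledges 0, payoff 0): pledging 50 → total 80, payoff -50. No gain.
Household 3 (pledges 0, payoff 0): pledging 40 → total 70, payoff -40. No gain.
Household 4 (pledges 0, payoff 0): pledging 70 → total 100, payoff 15. Profitable deviation.

No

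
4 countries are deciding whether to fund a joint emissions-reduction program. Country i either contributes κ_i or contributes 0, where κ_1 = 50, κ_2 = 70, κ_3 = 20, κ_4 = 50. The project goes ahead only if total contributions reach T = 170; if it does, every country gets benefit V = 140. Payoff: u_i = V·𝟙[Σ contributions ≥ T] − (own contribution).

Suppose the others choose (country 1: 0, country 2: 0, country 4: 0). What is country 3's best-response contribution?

0

Others' total = 0. Even contributing 20 gives 20 < 170: no benefit either way.
Best response: 0.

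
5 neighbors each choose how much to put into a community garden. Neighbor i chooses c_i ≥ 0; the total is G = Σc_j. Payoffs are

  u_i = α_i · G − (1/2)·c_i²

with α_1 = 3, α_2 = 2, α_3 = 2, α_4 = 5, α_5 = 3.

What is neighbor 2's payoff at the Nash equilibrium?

Neighbor i's FOC: ∂u_i/∂c_i = α_i − c_i = 0, so c_i* = α_i.
NE contributions = (3, 2, 2, 5, 3); G = 15.
u_2 = α_2·G − ½·(c_2)² = 2·15 − ½·2² = 28.

28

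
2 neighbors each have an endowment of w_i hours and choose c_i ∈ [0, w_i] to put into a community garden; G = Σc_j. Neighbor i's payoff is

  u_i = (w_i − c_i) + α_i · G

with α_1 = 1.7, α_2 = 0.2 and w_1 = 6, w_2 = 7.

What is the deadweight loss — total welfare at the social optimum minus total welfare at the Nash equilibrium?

∂u_i/∂c_i = α_i − 1, so neighbor i contributes w_i if α_i > 1, else 0.
α_i > 1 for i ∈ {1}; NE contributions (6, 0), G = 6.
W^NE = Σw_i − G^NE + (Σα_i)·G^NE = 13 + 0.9·6 = 18.4.
Planner: ∂(Σu_j)/∂c_i = Σα_j − 1 = 0.9 > 0, so everyone contributes w_i; G^SO = 13, W^SO = 13 + 0.9·13 = 24.7.
Deadweight loss = 6.3.

6.3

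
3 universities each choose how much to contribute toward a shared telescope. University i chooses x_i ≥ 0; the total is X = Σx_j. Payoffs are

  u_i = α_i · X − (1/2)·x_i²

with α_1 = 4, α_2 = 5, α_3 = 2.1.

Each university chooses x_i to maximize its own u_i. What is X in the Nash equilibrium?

University i's FOC: ∂u_i/∂x_i = α_i − x_i = 0, so x_i* = α_i.
NE contributions = (4, 5, 2.1); X = 11.1.

11.1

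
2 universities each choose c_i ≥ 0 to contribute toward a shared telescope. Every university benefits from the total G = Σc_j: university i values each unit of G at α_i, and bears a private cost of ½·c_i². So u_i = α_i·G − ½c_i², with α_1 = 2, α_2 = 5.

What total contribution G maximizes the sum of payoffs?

14

Planner FOC: ∂(Σu_j)/∂c_i = (Σα_j) − c_i = 0, so c_i^SO = Σα_j = 7 for every i; G^SO = 14.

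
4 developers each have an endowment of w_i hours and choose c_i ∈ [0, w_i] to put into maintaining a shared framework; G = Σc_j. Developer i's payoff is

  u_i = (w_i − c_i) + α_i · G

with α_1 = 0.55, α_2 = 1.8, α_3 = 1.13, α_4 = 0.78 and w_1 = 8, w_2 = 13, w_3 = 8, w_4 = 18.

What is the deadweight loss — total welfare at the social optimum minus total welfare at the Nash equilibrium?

84.76

∂u_i/∂c_i = α_i − 1, so developer i contributes w_i if α_i > 1, else 0.
α_i > 1 for i ∈ {2, 3}; NE contributions (0, 13, 8, 0), G = 21.
W^NE = Σw_i − G^NE + (Σα_i)·G^NE = 47 + 3.26·21 = 115.46.
Planner: ∂(Σu_j)/∂c_i = Σα_j − 1 = 3.26 > 0, so everyone contributes w_i; G^SO = 47, W^SO = 47 + 3.26·47 = 200.22.
Deadweight loss = 84.76.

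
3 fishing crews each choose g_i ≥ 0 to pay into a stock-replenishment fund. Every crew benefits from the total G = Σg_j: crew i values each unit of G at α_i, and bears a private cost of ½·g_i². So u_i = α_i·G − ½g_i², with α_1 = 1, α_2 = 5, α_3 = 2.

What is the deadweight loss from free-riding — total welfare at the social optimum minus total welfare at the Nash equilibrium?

47

Crew i's FOC: ∂u_i/∂g_i = α_i − g_i = 0, so g_i* = α_i.
NE contributions = (1, 5, 2); G = 8.
W^NE = (Σα)·G − ½Σα_i² = 8² − ½·30 = 49.
Planner sets g_i = Σα_j = 8 for every i, so G^SO = 3·8 = 24.
W^SO = (Σα)·G^SO − ½·3·(Σα)² = (3/2)·8² = 96.
Deadweight loss = W^SO − W^NE = 47.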